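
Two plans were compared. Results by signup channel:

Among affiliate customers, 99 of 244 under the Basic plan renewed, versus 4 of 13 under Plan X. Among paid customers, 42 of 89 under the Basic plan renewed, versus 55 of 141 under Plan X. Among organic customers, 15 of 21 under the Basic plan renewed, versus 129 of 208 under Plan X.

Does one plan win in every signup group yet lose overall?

Affiliate: the Basic plan 99/244 = 40.6%, Plan X 4/13 = 30.8% → the Basic plan
Paid: the Basic plan 42/89 = 47.2%, Plan X 55/141 = 39.0% → the Basic plan
Organic: the Basic plan 15/21 = 71.4%, Plan X 129/208 = 62.0% → the Basic plan
Overall: the Basic plan 156/354 = 44.1%, Plan X 188/362 = 51.9% → Plan X
The Basic plan wins each signup group but Plan X wins overall — the comparison reverses. The Basic plan's customers skew toward affiliate, which has a lower base rate.

Yes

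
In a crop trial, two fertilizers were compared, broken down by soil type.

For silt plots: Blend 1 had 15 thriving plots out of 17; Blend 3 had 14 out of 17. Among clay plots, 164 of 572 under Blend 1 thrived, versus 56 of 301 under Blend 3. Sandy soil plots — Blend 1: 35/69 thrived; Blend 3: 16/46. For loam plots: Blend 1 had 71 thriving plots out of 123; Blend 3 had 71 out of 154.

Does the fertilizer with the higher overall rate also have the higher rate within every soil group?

Yes

Silt: Blend 1 15/17 = 88.2%, Blend 3 14/17 = 82.4% → Blend 1
Clay: Blend 1 164/572 = 28.7%, Blend 3 56/301 = 18.6% → Blend 1
Sandy soil: Blend 1 35/69 = 50.7%, Blend 3 16/46 = 34.8% → Blend 1
Loam: Blend 1 71/123 = 57.7%, Blend 3 71/154 = 46.1% → Blend 1
Overall: Blend 1 285/781 = 36.5%, Blend 3 157/518 = 30.3% → Blend 1
Blend 1 wins overall and in every soil group — no reversal.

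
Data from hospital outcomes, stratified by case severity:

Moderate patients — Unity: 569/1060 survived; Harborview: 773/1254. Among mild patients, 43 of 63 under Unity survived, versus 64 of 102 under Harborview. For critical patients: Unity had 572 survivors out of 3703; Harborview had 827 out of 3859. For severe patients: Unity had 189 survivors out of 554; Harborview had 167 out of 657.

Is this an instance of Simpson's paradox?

No

Moderate: Unity 569/1060 = 53.7%, Harborview 773/1254 = 61.6% → Harborview
Mild: Unity 43/63 = 68.3%, Harborview 64/102 = 62.7% → Unity
Critical: Unity 572/3703 = 15.4%, Harborview 827/3859 = 21.4% → Harborview
Severe: Unity 189/554 = 34.1%, Harborview 167/657 = 25.4% → Unity
Overall: Unity 1373/5380 = 25.5%, Harborview 1831/5872 = 31.2% → Harborview
Neither sweeps: Unity wins 2 of 4 groups, Harborview wins 2. Harborview wins overall but not every group — no Simpson reversal.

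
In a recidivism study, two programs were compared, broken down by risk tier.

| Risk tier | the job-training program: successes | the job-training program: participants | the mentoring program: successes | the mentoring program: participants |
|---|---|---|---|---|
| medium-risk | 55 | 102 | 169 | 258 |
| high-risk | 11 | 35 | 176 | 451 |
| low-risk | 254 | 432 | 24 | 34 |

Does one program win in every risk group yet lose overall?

Yes

Medium-risk: the job-training program 55/102 = 53.9%, the mentoring program 169/258 = 65.5% → the mentoring program
High-risk: the job-training program 11/35 = 31.4%, the mentoring program 176/451 = 39.0% → the mentoring program
Low-risk: the job-training program 254/432 = 58.8%, the mentoring program 24/34 = 70.6% → the mentoring program
Overall: the job-training program 320/569 = 56.2%, the mentoring program 369/743 = 49.7% → the job-training program
The mentoring program wins each risk group but the job-training program wins overall — the comparison reverses. The mentoring program's participants skew toward high-risk, which has a lower base rate.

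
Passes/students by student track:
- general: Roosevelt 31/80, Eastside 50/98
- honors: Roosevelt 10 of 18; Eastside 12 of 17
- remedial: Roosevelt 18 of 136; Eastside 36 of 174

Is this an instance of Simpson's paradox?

No

General: Roosevelt 31/80 = 38.8%, Eastside 50/98 = 51.0% → Eastside
Honors: Roosevelt 10/18 = 55.6%, Eastside 12/17 = 70.6% → Eastside
Remedial: Roosevelt 18/136 = 13.2%, Eastside 36/174 = 20.7% → Eastside
Overall: Roosevelt 59/234 = 25.2%, Eastside 98/289 = 33.9% → Eastside
Eastside wins overall and in every student group — no reversal.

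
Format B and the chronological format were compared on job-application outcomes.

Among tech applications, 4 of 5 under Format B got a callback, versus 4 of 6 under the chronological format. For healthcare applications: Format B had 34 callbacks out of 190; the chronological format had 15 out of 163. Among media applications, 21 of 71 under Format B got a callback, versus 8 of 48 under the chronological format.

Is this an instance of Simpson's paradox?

Tech: Format B 4/5 = 80.0%, the chronological format 4/6 = 66.7% → Format B
Healthcare: Format B 34/190 = 17.9%, the chronological format 15/163 = 9.2% → Format B
Media: Format B 21/71 = 29.6%, the chronological format 8/48 = 16.7% → Format B
Overall: Format B 59/266 = 22.2%, the chronological format 27/217 = 12.4% → Format B
Format B wins overall and in every industry group — no reversal.

No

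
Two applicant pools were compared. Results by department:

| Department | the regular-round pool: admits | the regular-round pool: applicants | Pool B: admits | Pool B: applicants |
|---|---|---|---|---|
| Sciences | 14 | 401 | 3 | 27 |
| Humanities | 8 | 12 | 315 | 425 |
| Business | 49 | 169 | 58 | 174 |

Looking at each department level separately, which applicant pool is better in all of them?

Sciences: the regular-round pool 14/401 = 3.5%, Pool B 3/27 = 11.1% → Pool B
Humanities: the regular-round pool 8/12 = 66.7%, Pool B 315/425 = 74.1% → Pool B
Business: the regular-round pool 49/169 = 29.0%, Pool B 58/174 = 33.3% → Pool B
Pool B has the higher rate in all 3 groups.

Pool B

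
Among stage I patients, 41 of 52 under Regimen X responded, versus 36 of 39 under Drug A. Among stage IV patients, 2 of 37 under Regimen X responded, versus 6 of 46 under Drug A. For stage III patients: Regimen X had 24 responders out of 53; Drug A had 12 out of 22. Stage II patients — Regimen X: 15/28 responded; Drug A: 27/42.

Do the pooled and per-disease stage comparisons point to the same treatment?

Stage I: Regimen X 41/52 = 78.8%, Drug A 36/39 = 92.3% → Drug A
Stage IV: Regimen X 2/37 = 5.4%, Drug A 6/46 = 13.0% → Drug A
Stage III: Regimen X 24/53 = 45.3%, Drug A 12/22 = 54.5% → Drug A
Stage II: Regimen X 15/28 = 53.6%, Drug A 27/42 = 64.3% → Drug A
Overall: Regimen X 82/170 = 48.2%, Drug A 81/149 = 54.4% → Drug A
Drug A wins overall and in every disease group — no reversal.

Yes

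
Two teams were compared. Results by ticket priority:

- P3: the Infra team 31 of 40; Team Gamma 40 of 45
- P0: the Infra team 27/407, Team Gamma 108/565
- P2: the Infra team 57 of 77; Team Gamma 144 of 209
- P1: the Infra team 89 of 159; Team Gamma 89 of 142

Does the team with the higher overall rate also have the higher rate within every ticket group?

P3: the Infra team 31/40 = 77.5%, Team Gamma 40/45 = 88.9% → Team Gamma
P0: the Infra team 27/407 = 6.6%, Team Gamma 108/565 = 19.1% → Team Gamma
P2: the Infra team 57/77 = 74.0%, Team Gamma 144/209 = 68.9% → the Infra team
P1: the Infra team 89/159 = 56.0%, Team Gamma 89/142 = 62.7% → Team Gamma
Overall: the Infra team 204/683 = 29.9%, Team Gamma 381/961 = 39.6% → Team Gamma
Neither sweeps: the Infra team wins 1 of 4 groups, Team Gamma wins 3. Team Gamma wins overall but not every group — no Simpson reversal.

No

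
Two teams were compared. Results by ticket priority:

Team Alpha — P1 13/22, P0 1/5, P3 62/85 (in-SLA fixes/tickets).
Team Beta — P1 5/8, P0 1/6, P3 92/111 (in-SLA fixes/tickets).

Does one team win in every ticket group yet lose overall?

No

P1: Team Alpha 13/22 = 59.1%, Team Beta 5/8 = 62.5% → Team Beta
P0: Team Alpha 1/5 = 20.0%, Team Beta 1/6 = 16.7% → Team Alpha
P3: Team Alpha 62/85 = 72.9%, Team Beta 92/111 = 82.9% → Team Beta
Overall: Team Alpha 76/112 = 67.9%, Team Beta 98/125 = 78.4% → Team Beta
Neither sweeps: Team Alpha wins 1 of 3 groups, Team Beta wins 2. Team Beta wins overall but not every group — no Simpson reversal.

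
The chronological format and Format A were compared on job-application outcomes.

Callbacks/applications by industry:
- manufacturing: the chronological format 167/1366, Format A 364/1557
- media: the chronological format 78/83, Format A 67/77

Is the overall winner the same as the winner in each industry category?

Manufacturing: the chronological format 167/1366 = 12.2%, Format A 364/1557 = 23.4% → Format A
Media: the chronological format 78/83 = 94.0%, Format A 67/77 = 87.0% → the chronological format
Overall: the chronological format 245/1449 = 16.9%, Format A 431/1634 = 26.4% → Format A
Neither sweeps: the chronological format wins 1 of 2 groups, Format A wins 1. Format A wins overall but not every group — no Simpson reversal.

No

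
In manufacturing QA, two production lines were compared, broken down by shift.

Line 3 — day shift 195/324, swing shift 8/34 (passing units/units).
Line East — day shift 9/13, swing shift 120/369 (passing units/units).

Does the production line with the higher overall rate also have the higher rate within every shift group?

Day shift: Line 3 195/324 = 60.2%, Line East 9/13 = 69.2% → Line East
Swing shift: Line 3 8/34 = 23.5%, Line East 120/369 = 32.5% → Line East
Overall: Line 3 203/358 = 56.7%, Line East 129/382 = 33.8% → Line 3
Line East wins each shift group but Line 3 wins overall — the comparison reverses. Line East's units skew toward swing shift, which has a lower base rate.

No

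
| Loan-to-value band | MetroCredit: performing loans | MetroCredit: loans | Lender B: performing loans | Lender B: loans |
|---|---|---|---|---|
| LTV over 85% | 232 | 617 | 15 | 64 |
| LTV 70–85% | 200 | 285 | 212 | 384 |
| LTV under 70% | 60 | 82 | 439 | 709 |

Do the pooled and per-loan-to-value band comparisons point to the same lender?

No

LTV over 85%: MetroCredit 232/617 = 37.6%, Lender B 15/64 = 23.4% → MetroCredit
LTV 70–85%: MetroCredit 200/285 = 70.2%, Lender B 212/384 = 55.2% → MetroCredit
LTV under 70%: MetroCredit 60/82 = 73.2%, Lender B 439/709 = 61.9% → MetroCredit
Overall: MetroCredit 492/984 = 50.0%, Lender B 666/1157 = 57.6% → Lender B
MetroCredit wins each loan-to-value group but Lender B wins overall — the comparison reverses. MetroCredit's loans skew toward LTV over 85%, which has a lower base rate.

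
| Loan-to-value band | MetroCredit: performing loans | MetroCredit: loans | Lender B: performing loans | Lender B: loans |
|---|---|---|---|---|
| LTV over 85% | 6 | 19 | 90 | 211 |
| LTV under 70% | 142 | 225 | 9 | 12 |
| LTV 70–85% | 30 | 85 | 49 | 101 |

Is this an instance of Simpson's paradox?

Yes

LTV over 85%: MetroCredit 6/19 = 31.6%, Lender B 90/211 = 42.7% → Lender B
LTV under 70%: MetroCredit 142/225 = 63.1%, Lender B 9/12 = 75.0% → Lender B
LTV 70–85%: MetroCredit 30/85 = 35.3%, Lender B 49/101 = 48.5% → Lender B
Overall: MetroCredit 178/329 = 54.1%, Lender B 148/324 = 45.7% → MetroCredit
Lender B wins each loan-to-value group but MetroCredit wins overall — the comparison reverses. Lender B's loans skew toward LTV over 85%, which has a lower base rate.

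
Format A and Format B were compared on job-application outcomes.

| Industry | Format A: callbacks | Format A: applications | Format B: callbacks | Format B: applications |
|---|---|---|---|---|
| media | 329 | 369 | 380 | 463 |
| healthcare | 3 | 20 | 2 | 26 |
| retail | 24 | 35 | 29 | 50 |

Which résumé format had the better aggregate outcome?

Format A

Media: Format A 329/369 = 89.2%, Format B 380/463 = 82.1% → Format A
Healthcare: Format A 3/20 = 15.0%, Format B 2/26 = 7.7% → Format A
Retail: Format A 24/35 = 68.6%, Format B 29/50 = 58.0% → Format A
Overall: Format A 356/424 = 84.0%, Format B 411/539 = 76.3% → Format A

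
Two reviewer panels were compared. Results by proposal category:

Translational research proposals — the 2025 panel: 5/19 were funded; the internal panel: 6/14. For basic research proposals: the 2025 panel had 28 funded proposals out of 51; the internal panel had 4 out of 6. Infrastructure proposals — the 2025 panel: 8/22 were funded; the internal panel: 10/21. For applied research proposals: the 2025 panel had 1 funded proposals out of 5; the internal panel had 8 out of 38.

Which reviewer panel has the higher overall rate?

the 2025 panel

Translational research: the 2025 panel 5/19 = 26.3%, the internal panel 6/14 = 42.9% → the internal panel
Basic research: the 2025 panel 28/51 = 54.9%, the internal panel 4/6 = 66.7% → the internal panel
Infrastructure: the 2025 panel 8/22 = 36.4%, the internal panel 10/21 = 47.6% → the internal panel
Applied research: the 2025 panel 1/5 = 20.0%, the internal panel 8/38 = 21.1% → the internal panel
Overall: the 2025 panel 42/97 = 43.3%, the internal panel 28/79 = 35.4% → the 2025 panel
(The internal panel wins every proposal group but the 2025 panel wins overall — the internal panel's proposals skew toward the low-rate applied research group.)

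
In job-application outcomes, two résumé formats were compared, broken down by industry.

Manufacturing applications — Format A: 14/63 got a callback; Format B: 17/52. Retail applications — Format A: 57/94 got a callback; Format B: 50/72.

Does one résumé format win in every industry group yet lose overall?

Manufacturing: Format A 14/63 = 22.2%, Format B 17/52 = 32.7% → Format B
Retail: Format A 57/94 = 60.6%, Format B 50/72 = 69.4% → Format B
Overall: Format A 71/157 = 45.2%, Format B 67/124 = 54.0% → Format B
Format B wins overall and in every industry group — no reversal.

No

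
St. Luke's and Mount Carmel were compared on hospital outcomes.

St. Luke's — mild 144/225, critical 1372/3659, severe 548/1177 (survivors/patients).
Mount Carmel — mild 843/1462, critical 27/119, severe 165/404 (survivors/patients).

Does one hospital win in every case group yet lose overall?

Mild: St. Luke's 144/225 = 64.0%, Mount Carmel 843/1462 = 57.7% → St. Luke's
Critical: St. Luke's 1372/3659 = 37.5%, Mount Carmel 27/119 = 22.7% → St. Luke's
Severe: St. Luke's 548/1177 = 46.6%, Mount Carmel 165/404 = 40.8% → St. Luke's
Overall: St. Luke's 2064/5061 = 40.8%, Mount Carmel 1035/1985 = 52.1% → Mount Carmel
St. Luke's wins each case group but Mount Carmel wins overall — the comparison reverses. St. Luke's's patients skew toward critical, which has a lower base rate.

Yes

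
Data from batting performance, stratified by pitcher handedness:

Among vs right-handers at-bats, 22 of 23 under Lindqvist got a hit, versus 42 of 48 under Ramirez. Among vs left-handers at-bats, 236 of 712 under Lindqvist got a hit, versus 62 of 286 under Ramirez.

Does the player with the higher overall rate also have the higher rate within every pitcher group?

Yes

Vs right-handers: Lindqvist 22/23 = 95.7%, Ramirez 42/48 = 87.5% → Lindqvist
Vs left-handers: Lindqvist 236/712 = 33.1%, Ramirez 62/286 = 21.7% → Lindqvist
Overall: Lindqvist 258/735 = 35.1%, Ramirez 104/334 = 31.1% → Lindqvist
Lindqvist wins overall and in every pitcher group — no reversal.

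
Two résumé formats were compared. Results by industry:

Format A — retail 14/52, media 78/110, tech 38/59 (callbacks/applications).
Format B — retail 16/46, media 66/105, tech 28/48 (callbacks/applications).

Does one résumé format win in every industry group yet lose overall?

Retail: Format A 14/52 = 26.9%, Format B 16/46 = 34.8% → Format B
Media: Format A 78/110 = 70.9%, Format B 66/105 = 62.9% → Format A
Tech: Format A 38/59 = 64.4%, Format B 28/48 = 58.3% → Format A
Overall: Format A 130/221 = 58.8%, Format B 110/199 = 55.3% → Format A
Neither sweeps: Format A wins 2 of 3 groups, Format B wins 1. Format A wins overall but not every group — no Simpson reversal.

No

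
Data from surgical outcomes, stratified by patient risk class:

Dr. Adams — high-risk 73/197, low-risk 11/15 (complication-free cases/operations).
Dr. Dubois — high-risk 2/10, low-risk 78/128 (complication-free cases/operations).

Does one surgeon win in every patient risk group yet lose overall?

Yes

High-risk: Dr. Adams 73/197 = 37.1%, Dr. Dubois 2/10 = 20.0% → Dr. Adams
Low-risk: Dr. Adams 11/15 = 73.3%, Dr. Dubois 78/128 = 60.9% → Dr. Adams
Overall: Dr. Adams 84/212 = 39.6%, Dr. Dubois 80/138 = 58.0% → Dr. Dubois
Dr. Adams wins each patient risk group but Dr. Dubois wins overall — the comparison reverses. Dr. Adams's operations skew toward high-risk, which has a lower base rate.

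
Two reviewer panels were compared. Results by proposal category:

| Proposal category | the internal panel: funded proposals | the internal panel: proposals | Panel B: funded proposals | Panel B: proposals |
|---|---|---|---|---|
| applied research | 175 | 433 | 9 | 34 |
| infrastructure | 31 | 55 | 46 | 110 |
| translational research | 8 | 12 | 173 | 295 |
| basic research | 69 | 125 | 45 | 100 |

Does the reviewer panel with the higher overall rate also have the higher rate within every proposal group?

No

Applied research: the internal panel 175/433 = 40.4%, Panel B 9/34 = 26.5% → the internal panel
Infrastructure: the internal panel 31/55 = 56.4%, Panel B 46/110 = 41.8% → the internal panel
Translational research: the internal panel 8/12 = 66.7%, Panel B 173/295 = 58.6% → the internal panel
Basic research: the internal panel 69/125 = 55.2%, Panel B 45/100 = 45.0% → the internal panel
Overall: the internal panel 283/625 = 45.3%, Panel B 273/539 = 50.6% → Panel B
The internal panel wins each proposal group but Panel B wins overall — the comparison reverses. The internal panel's proposals skew toward applied research, which has a lower base rate.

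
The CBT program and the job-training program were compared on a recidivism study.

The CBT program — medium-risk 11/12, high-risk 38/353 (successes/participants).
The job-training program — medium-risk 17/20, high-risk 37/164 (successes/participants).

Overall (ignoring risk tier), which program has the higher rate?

Medium-risk: the CBT program 11/12 = 91.7%, the job-training program 17/20 = 85.0% → the CBT program
High-risk: the CBT program 38/353 = 10.8%, the job-training program 37/164 = 22.6% → the job-training program
Overall: the CBT program 49/365 = 13.4%, the job-training program 54/184 = 29.3% → the job-training program
(Neither sweeps every risk group, but the job-training program has the higher pooled rate.)

the job-training program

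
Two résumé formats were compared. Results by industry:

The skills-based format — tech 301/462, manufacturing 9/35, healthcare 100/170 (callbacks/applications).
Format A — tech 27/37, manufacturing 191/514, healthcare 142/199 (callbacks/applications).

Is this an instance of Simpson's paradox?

Tech: the skills-based format 301/462 = 65.2%, Format A 27/37 = 73.0% → Format A
Manufacturing: the skills-based format 9/35 = 25.7%, Format A 191/514 = 37.2% → Format A
Healthcare: the skills-based format 100/170 = 58.8%, Format A 142/199 = 71.4% → Format A
Overall: the skills-based format 410/667 = 61.5%, Format A 360/750 = 48.0% → the skills-based format
Format A wins each industry group but the skills-based format wins overall — the comparison reverses. Format A's applications skew toward manufacturing, which has a lower base rate.

Yes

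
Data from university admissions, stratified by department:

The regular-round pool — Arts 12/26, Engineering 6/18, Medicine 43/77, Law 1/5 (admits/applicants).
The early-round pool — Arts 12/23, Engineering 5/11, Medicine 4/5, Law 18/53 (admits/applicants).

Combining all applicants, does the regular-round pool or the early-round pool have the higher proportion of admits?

Arts: the regular-round pool 12/26 = 46.2%, the early-round pool 12/23 = 52.2% → the early-round pool
Engineering: the regular-round pool 6/18 = 33.3%, the early-round pool 5/11 = 45.5% → the early-round pool
Medicine: the regular-round pool 43/77 = 55.8%, the early-round pool 4/5 = 80.0% → the early-round pool
Law: the regular-round pool 1/5 = 20.0%, the early-round pool 18/53 = 34.0% → the early-round pool
Overall: the regular-round pool 62/126 = 49.2%, the early-round pool 39/92 = 42.4% → the regular-round pool
(The early-round pool wins every department group but the regular-round pool wins overall — the early-round pool's applicants skew toward the low-rate Law group.)

the regular-round pool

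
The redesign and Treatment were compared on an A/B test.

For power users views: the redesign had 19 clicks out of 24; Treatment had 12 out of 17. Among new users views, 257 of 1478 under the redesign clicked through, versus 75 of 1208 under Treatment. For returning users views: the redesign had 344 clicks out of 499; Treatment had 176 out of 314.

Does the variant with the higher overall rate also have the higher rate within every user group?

Yes

Power users: the redesign 19/24 = 79.2%, Treatment 12/17 = 70.6% → the redesign
New users: the redesign 257/1478 = 17.4%, Treatment 75/1208 = 6.2% → the redesign
Returning users: the redesign 344/499 = 68.9%, Treatment 176/314 = 56.1% → the redesign
Overall: the redesign 620/2001 = 31.0%, Treatment 263/1539 = 17.1% → the redesign
The redesign wins overall and in every user group — no reversal.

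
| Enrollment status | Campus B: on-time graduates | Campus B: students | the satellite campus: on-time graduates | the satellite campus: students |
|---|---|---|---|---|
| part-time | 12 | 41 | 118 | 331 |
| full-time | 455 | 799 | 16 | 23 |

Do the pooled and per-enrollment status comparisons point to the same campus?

Part-time: Campus B 12/41 = 29.3%, the satellite campus 118/331 = 35.6% → the satellite campus
Full-time: Campus B 455/799 = 56.9%, the satellite campus 16/23 = 69.6% → the satellite campus
Overall: Campus B 467/840 = 55.6%, the satellite campus 134/354 = 37.9% → Campus B
The satellite campus wins each enrollment group but Campus B wins overall — the comparison reverses. The satellite campus's students skew toward part-time, which has a lower base rate.

No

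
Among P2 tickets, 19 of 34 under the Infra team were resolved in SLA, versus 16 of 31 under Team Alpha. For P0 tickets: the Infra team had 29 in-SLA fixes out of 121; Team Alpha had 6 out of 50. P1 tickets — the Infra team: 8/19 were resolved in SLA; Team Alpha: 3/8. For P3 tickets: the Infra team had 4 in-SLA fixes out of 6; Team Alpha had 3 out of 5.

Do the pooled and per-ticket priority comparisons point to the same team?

Yes

P2: the Infra team 19/34 = 55.9%, Team Alpha 16/31 = 51.6% → the Infra team
P0: the Infra team 29/121 = 24.0%, Team Alpha 6/50 = 12.0% → the Infra team
P1: the Infra team 8/19 = 42.1%, Team Alpha 3/8 = 37.5% → the Infra team
P3: the Infra team 4/6 = 66.7%, Team Alpha 3/5 = 60.0% → the Infra team
Overall: the Infra team 60/180 = 33.3%, Team Alpha 28/94 = 29.8% → the Infra team
The Infra team wins overall and in every ticket group — no reversal.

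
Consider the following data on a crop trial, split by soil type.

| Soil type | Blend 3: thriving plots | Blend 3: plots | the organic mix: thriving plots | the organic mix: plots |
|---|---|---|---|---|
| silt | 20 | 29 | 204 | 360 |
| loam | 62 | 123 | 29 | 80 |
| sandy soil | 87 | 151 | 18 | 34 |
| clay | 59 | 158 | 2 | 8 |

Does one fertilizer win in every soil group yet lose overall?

Silt: Blend 3 20/29 = 69.0%, the organic mix 204/360 = 56.7% → Blend 3
Loam: Blend 3 62/123 = 50.4%, the organic mix 29/80 = 36.2% → Blend 3
Sandy soil: Blend 3 87/151 = 57.6%, the organic mix 18/34 = 52.9% → Blend 3
Clay: Blend 3 59/158 = 37.3%, the organic mix 2/8 = 25.0% → Blend 3
Overall: Blend 3 228/461 = 49.5%, the organic mix 253/482 = 52.5% → the organic mix
Blend 3 wins each soil group but the organic mix wins overall — the comparison reverses. Blend 3's plots skew toward clay, which has a lower base rate.

Yes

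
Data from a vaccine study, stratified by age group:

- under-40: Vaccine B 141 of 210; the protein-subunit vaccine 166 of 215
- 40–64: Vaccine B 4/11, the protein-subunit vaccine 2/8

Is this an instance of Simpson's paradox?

Under-40: Vaccine B 141/210 = 67.1%, the protein-subunit vaccine 166/215 = 77.2% → the protein-subunit vaccine
40–64: Vaccine B 4/11 = 36.4%, the protein-subunit vaccine 2/8 = 25.0% → Vaccine B
Overall: Vaccine B 145/221 = 65.6%, the protein-subunit vaccine 168/223 = 75.3% → the protein-subunit vaccine
Neither sweeps: Vaccine B wins 1 of 2 groups, the protein-subunit vaccine wins 1. The protein-subunit vaccine wins overall but not every group — no Simpson reversal.

No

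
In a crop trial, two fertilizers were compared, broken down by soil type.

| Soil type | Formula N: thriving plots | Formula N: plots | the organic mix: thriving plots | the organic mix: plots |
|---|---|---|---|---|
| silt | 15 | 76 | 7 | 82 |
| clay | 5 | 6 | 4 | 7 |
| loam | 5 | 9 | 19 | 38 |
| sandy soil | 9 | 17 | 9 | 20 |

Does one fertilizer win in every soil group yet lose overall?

No

Silt: Formula N 15/76 = 19.7%, the organic mix 7/82 = 8.5% → Formula N
Clay: Formula N 5/6 = 83.3%, the organic mix 4/7 = 57.1% → Formula N
Loam: Formula N 5/9 = 55.6%, the organic mix 19/38 = 50.0% → Formula N
Sandy soil: Formula N 9/17 = 52.9%, the organic mix 9/20 = 45.0% → Formula N
Overall: Formula N 34/108 = 31.5%, the organic mix 39/147 = 26.5% → Formula N
Formula N wins overall and in every soil group — no reversal.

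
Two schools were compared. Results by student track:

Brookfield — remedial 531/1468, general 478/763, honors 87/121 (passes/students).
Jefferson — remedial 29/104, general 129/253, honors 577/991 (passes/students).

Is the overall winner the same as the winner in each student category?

Remedial: Brookfield 531/1468 = 36.2%, Jefferson 29/104 = 27.9% → Brookfield
General: Brookfield 478/763 = 62.6%, Jefferson 129/253 = 51.0% → Brookfield
Honors: Brookfield 87/121 = 71.9%, Jefferson 577/991 = 58.2% → Brookfield
Overall: Brookfield 1096/2352 = 46.6%, Jefferson 735/1348 = 54.5% → Jefferson
Brookfield wins each student group but Jefferson wins overall — the comparison reverses. Brookfield's students skew toward remedial, which has a lower base rate.

No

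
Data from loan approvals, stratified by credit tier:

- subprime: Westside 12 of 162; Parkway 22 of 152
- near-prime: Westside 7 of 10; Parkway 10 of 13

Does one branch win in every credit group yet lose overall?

No

Subprime: Westside 12/162 = 7.4%, Parkway 22/152 = 14.5% → Parkway
Near-prime: Westside 7/10 = 70.0%, Parkway 10/13 = 76.9% → Parkway
Overall: Westside 19/172 = 11.0%, Parkway 32/165 = 19.4% → Parkway
Parkway wins overall and in every credit group — no reversal.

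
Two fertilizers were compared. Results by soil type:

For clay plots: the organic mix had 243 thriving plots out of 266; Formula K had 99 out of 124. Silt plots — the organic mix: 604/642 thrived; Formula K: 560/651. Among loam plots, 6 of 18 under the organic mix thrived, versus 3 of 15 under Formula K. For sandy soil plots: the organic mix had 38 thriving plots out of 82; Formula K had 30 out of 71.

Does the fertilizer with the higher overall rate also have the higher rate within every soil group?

Yes

Clay: the organic mix 243/266 = 91.4%, Formula K 99/124 = 79.8% → the organic mix
Silt: the organic mix 604/642 = 94.1%, Formula K 560/651 = 86.0% → the organic mix
Loam: the organic mix 6/18 = 33.3%, Formula K 3/15 = 20.0% → the organic mix
Sandy soil: the organic mix 38/82 = 46.3%, Formula K 30/71 = 42.3% → the organic mix
Overall: the organic mix 891/1008 = 88.4%, Formula K 692/861 = 80.4% → the organic mix
The organic mix wins overall and in every soil group — no reversal.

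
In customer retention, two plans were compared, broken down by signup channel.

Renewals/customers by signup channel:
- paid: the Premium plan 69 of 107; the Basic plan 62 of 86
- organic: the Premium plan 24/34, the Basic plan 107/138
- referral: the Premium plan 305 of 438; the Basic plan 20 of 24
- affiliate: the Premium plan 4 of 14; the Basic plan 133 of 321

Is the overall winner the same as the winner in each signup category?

No

Paid: the Premium plan 69/107 = 64.5%, the Basic plan 62/86 = 72.1% → the Basic plan
Organic: the Premium plan 24/34 = 70.6%, the Basic plan 107/138 = 77.5% → the Basic plan
Referral: the Premium plan 305/438 = 69.6%, the Basic plan 20/24 = 83.3% → the Basic plan
Affiliate: the Premium plan 4/14 = 28.6%, the Basic plan 133/321 = 41.4% → the Basic plan
Overall: the Premium plan 402/593 = 67.8%, the Basic plan 322/569 = 56.6% → the Premium plan
The Basic plan wins each signup group but the Premium plan wins overall — the comparison reverses. The Basic plan's customers skew toward affiliate, which has a lower base rate.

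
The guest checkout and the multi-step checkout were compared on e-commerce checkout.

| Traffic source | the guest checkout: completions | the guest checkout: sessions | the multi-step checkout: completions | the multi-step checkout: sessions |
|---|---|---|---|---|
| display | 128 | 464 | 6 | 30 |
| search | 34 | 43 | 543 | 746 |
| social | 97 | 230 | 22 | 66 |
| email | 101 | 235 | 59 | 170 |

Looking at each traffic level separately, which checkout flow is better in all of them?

the guest checkout

Display: the guest checkout 128/464 = 27.6%, the multi-step checkout 6/30 = 20.0% → the guest checkout
Search: the guest checkout 34/43 = 79.1%, the multi-step checkout 543/746 = 72.8% → the guest checkout
Social: the guest checkout 97/230 = 42.2%, the multi-step checkout 22/66 = 33.3% → the guest checkout
Email: the guest checkout 101/235 = 43.0%, the multi-step checkout 59/170 = 34.7% → the guest checkout
The guest checkout has the higher rate in all 4 groups.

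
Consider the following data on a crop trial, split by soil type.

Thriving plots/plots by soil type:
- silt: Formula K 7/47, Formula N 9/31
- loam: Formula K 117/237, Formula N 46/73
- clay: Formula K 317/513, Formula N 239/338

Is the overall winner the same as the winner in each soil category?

Yes

Silt: Formula K 7/47 = 14.9%, Formula N 9/31 = 29.0% → Formula N
Loam: Formula K 117/237 = 49.4%, Formula N 46/73 = 63.0% → Formula N
Clay: Formula K 317/513 = 61.8%, Formula N 239/338 = 70.7% → Formula N
Overall: Formula K 441/797 = 55.3%, Formula N 294/442 = 66.5% → Formula N
Formula N wins overall and in every soil group — no reversal.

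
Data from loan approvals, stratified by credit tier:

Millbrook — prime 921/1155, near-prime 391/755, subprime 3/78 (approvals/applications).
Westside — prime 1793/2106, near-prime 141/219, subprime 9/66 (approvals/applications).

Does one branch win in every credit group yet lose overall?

Prime: Millbrook 921/1155 = 79.7%, Westside 1793/2106 = 85.1% → Westside
Near-prime: Millbrook 391/755 = 51.8%, Westside 141/219 = 64.4% → Westside
Subprime: Millbrook 3/78 = 3.8%, Westside 9/66 = 13.6% → Westside
Overall: Millbrook 1315/1988 = 66.1%, Westside 1943/2391 = 81.3% → Westside
Westside wins overall and in every credit group — no reversal.

No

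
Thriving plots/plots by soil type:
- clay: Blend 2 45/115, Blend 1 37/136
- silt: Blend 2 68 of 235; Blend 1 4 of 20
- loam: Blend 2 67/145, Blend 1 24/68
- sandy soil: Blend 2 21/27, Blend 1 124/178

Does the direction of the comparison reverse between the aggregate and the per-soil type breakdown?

Clay: Blend 2 45/115 = 39.1%, Blend 1 37/136 = 27.2% → Blend 2
Silt: Blend 2 68/235 = 28.9%, Blend 1 4/20 = 20.0% → Blend 2
Loam: Blend 2 67/145 = 46.2%, Blend 1 24/68 = 35.3% → Blend 2
Sandy soil: Blend 2 21/27 = 77.8%, Blend 1 124/178 = 69.7% → Blend 2
Overall: Blend 2 201/522 = 38.5%, Blend 1 189/402 = 47.0% → Blend 1
Blend 2 wins each soil group but Blend 1 wins overall — the comparison reverses. Blend 2's plots skew toward silt, which has a lower base rate.

Yes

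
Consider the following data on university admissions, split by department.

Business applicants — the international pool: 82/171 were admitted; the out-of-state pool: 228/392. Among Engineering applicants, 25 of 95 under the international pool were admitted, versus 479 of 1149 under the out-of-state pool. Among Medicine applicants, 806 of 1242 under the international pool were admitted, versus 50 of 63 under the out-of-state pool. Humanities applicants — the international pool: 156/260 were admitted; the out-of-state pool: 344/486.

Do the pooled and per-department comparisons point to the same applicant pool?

Business: the international pool 82/171 = 48.0%, the out-of-state pool 228/392 = 58.2% → the out-of-state pool
Engineering: the international pool 25/95 = 26.3%, the out-of-state pool 479/1149 = 41.7% → the out-of-state pool
Medicine: the international pool 806/1242 = 64.9%, the out-of-state pool 50/63 = 79.4% → the out-of-state pool
Humanities: the international pool 156/260 = 60.0%, the out-of-state pool 344/486 = 70.8% → the out-of-state pool
Overall: the international pool 1069/1768 = 60.5%, the out-of-state pool 1101/2090 = 52.7% → the international pool
The out-of-state pool wins each department group but the international pool wins overall — the comparison reverses. The out-of-state pool's applicants skew toward Engineering, which has a lower base rate.

No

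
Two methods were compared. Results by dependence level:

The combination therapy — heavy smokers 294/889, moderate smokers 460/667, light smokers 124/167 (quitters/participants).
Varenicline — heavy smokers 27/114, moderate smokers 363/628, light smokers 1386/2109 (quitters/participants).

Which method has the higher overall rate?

varenicline

Heavy smokers: the combination therapy 294/889 = 33.1%, varenicline 27/114 = 23.7% → the combination therapy
Moderate smokers: the combination therapy 460/667 = 69.0%, varenicline 363/628 = 57.8% → the combination therapy
Light smokers: the combination therapy 124/167 = 74.3%, varenicline 1386/2109 = 65.7% → the combination therapy
Overall: the combination therapy 878/1723 = 51.0%, varenicline 1776/2851 = 62.3% → varenicline
(The combination therapy wins every dependence group but varenicline wins overall — the combination therapy's participants skew toward the low-rate heavy smokers group.)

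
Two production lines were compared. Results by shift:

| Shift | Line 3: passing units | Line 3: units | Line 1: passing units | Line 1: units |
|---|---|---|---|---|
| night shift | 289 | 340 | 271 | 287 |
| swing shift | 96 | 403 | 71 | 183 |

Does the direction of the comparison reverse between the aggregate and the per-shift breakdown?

Night shift: Line 3 289/340 = 85.0%, Line 1 271/287 = 94.4% → Line 1
Swing shift: Line 3 96/403 = 23.8%, Line 1 71/183 = 38.8% → Line 1
Overall: Line 3 385/743 = 51.8%, Line 1 342/470 = 72.8% → Line 1
Line 1 wins overall and in every shift group — no reversal.

No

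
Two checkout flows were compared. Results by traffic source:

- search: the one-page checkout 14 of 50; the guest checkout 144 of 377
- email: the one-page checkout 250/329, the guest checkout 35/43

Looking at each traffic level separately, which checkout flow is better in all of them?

Search: the one-page checkout 14/50 = 28.0%, the guest checkout 144/377 = 38.2% → the guest checkout
Email: the one-page checkout 250/329 = 76.0%, the guest checkout 35/43 = 81.4% → the guest checkout
The guest checkout has the higher rate in both groups.

the guest checkout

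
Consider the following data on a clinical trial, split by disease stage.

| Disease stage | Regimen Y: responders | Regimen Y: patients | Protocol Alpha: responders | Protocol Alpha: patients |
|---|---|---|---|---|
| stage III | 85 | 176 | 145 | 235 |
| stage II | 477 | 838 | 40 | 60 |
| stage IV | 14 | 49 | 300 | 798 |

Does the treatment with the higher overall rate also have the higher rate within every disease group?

Stage III: Regimen Y 85/176 = 48.3%, Protocol Alpha 145/235 = 61.7% → Protocol Alpha
Stage II: Regimen Y 477/838 = 56.9%, Protocol Alpha 40/60 = 66.7% → Protocol Alpha
Stage IV: Regimen Y 14/49 = 28.6%, Protocol Alpha 300/798 = 37.6% → Protocol Alpha
Overall: Regimen Y 576/1063 = 54.2%, Protocol Alpha 485/1093 = 44.4% → Regimen Y
Protocol Alpha wins each disease group but Regimen Y wins overall — the comparison reverses. Protocol Alpha's patients skew toward stage IV, which has a lower base rate.

No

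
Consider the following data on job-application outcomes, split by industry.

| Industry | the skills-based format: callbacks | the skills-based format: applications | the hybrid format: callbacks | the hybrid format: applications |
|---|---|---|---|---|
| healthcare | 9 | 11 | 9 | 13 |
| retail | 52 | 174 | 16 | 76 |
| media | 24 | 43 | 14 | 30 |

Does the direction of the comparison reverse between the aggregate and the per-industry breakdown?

No

Healthcare: the skills-based format 9/11 = 81.8%, the hybrid format 9/13 = 69.2% → the skills-based format
Retail: the skills-based format 52/174 = 29.9%, the hybrid format 16/76 = 21.1% → the skills-based format
Media: the skills-based format 24/43 = 55.8%, the hybrid format 14/30 = 46.7% → the skills-based format
Overall: the skills-based format 85/228 = 37.3%, the hybrid format 39/119 = 32.8% → the skills-based format
The skills-based format wins overall and in every industry group — no reversal.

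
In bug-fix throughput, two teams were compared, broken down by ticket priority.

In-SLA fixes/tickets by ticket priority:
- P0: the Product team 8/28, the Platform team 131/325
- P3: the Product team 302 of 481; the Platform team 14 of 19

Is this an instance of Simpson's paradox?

Yes

P0: the Product team 8/28 = 28.6%, the Platform team 131/325 = 40.3% → the Platform team
P3: the Product team 302/481 = 62.8%, the Platform team 14/19 = 73.7% → the Platform team
Overall: the Product team 310/509 = 60.9%, the Platform team 145/344 = 42.2% → the Product team
The Platform team wins each ticket group but the Product team wins overall — the comparison reverses. The Platform team's tickets skew toward P0, which has a lower base rate.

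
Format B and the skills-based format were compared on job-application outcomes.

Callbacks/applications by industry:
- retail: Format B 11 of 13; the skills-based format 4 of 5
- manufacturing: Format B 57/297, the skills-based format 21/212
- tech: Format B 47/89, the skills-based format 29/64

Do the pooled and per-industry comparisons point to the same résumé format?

Yes

Retail: Format B 11/13 = 84.6%, the skills-based format 4/5 = 80.0% → Format B
Manufacturing: Format B 57/297 = 19.2%, the skills-based format 21/212 = 9.9% → Format B
Tech: Format B 47/89 = 52.8%, the skills-based format 29/64 = 45.3% → Format B
Overall: Format B 115/399 = 28.8%, the skills-based format 54/281 = 19.2% → Format B
Format B wins overall and in every industry group — no reversal.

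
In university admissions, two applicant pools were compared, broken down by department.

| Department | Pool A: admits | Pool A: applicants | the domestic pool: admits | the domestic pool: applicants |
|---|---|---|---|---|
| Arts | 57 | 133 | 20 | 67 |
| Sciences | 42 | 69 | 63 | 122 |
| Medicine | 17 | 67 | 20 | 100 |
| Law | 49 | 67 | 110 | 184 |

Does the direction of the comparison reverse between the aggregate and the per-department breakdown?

Arts: Pool A 57/133 = 42.9%, the domestic pool 20/67 = 29.9% → Pool A
Sciences: Pool A 42/69 = 60.9%, the domestic pool 63/122 = 51.6% → Pool A
Medicine: Pool A 17/67 = 25.4%, the domestic pool 20/100 = 20.0% → Pool A
Law: Pool A 49/67 = 73.1%, the domestic pool 110/184 = 59.8% → Pool A
Overall: Pool A 165/336 = 49.1%, the domestic pool 213/473 = 45.0% → Pool A
Pool A wins overall and in every department group — no reversal.

No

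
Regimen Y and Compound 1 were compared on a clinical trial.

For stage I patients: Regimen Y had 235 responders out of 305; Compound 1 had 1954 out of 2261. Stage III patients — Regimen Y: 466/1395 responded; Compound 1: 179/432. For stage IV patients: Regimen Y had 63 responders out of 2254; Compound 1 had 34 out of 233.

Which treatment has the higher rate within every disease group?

Compound 1

Stage I: Regimen Y 235/305 = 77.0%, Compound 1 1954/2261 = 86.4% → Compound 1
Stage III: Regimen Y 466/1395 = 33.4%, Compound 1 179/432 = 41.4% → Compound 1
Stage IV: Regimen Y 63/2254 = 2.8%, Compound 1 34/233 = 14.6% → Compound 1
Compound 1 has the higher rate in all 3 groups.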